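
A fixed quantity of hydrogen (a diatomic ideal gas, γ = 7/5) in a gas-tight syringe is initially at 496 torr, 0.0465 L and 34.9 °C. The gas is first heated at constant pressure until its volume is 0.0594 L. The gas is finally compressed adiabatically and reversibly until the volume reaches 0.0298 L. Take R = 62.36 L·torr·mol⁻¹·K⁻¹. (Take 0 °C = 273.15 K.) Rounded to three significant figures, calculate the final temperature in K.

Convert: T₁ = 308.0 K.
P constant ⇒ V ∝ T: P₂ = P₁; T₂ = T₁·(V₂/V₁) = 393.5 K.
Reversible adiabatic, γ = 7/5: T₃ = T₂·(V₂/V₃)^(γ−1) = 518.5 K; P₃ = P₂·(V₂/V₃)^γ = 1303 torr.

T₃ ≈ 519 K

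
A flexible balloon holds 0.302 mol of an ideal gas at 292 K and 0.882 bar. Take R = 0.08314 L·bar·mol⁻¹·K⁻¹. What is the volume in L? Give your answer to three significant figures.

V ≈ 8.31 L

PV = nRT ⇒ V = nRT/P = (0.302 × 0.08314 × 292) / 0.882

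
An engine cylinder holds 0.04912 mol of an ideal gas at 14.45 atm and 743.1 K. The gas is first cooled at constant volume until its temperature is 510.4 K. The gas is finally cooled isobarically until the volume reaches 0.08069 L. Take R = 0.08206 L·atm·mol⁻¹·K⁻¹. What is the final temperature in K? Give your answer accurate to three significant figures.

From PV = nRT: V₁ = nRT₁/P₁ = 0.2073 L.
Isochoric, so P/T is constant: V₂ = V₁; P₂ = P₁·(T₂/T₁) = 9.925 atm.
P constant ⇒ V ∝ T: P₃ = P₂; T₃ = T₂·(V₃/V₂) = 198.7 K.

T₃ ≈ 199 K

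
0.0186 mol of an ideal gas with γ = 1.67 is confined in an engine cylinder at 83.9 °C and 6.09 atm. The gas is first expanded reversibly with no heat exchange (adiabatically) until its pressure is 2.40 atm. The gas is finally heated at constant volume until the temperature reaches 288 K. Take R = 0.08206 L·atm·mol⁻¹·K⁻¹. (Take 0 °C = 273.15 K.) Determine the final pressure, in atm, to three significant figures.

P₃ ≈ 2.81 atm

Convert: T₁ = 357.0 K.
From PV = nRT: V₁ = nRT₁/P₁ = 0.08949 L.
Adiabatic (γ = 1.67), T V^(γ−1) and P V^γ constant: T₂ = T₁·(P₂/P₁)^((γ−1)/γ) = 245.7 K; V₂ = V₁·(P₁/P₂)^(1/γ) = 0.1563 L.
Isochoric, so P/T is constant: V₃ = V₂; P₃ = P₂·(T₃/T₂) = 2.813 atm.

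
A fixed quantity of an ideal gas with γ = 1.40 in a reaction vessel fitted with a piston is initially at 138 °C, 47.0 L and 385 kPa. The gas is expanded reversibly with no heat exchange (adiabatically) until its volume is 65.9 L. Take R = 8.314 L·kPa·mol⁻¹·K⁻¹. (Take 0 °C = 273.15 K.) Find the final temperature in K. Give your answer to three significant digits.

T₂ ≈ 359 K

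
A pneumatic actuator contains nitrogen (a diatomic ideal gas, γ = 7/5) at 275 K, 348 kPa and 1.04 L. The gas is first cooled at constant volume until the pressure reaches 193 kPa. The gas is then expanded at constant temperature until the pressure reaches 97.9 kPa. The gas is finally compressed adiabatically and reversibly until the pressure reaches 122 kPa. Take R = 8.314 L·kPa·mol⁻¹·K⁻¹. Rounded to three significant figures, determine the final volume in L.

V₄ ≈ 1.75 L

V constant ⇒ P ∝ T: V₂ = V₁; T₂ = T₁·(P₂/P₁) = 152.5 K.
Isothermal, so P V is constant: T₃ = T₂; V₃ = V₂·(P₂/P₃) = 2.050 L.
Adiabatic (γ = 7/5), T V^(γ−1) and P V^γ constant: T₄ = T₃·(P₄/P₃)^((γ−1)/γ) = 162.4 K; V₄ = V₃·(P₃/P₄)^(1/γ) = 1.752 L.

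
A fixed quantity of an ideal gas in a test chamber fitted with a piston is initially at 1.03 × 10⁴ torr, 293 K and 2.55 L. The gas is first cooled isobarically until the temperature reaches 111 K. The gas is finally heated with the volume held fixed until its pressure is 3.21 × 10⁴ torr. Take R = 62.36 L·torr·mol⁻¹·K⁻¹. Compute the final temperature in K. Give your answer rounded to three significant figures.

T₃ ≈ 346 K

Isobaric, so V/T is constant: P₂ = P₁; V₂ = V₁·(T₂/T₁) = 0.9660 L.
V constant ⇒ P ∝ T: V₃ = V₂; T₃ = T₂·(P₃/P₂) = 345.9 K.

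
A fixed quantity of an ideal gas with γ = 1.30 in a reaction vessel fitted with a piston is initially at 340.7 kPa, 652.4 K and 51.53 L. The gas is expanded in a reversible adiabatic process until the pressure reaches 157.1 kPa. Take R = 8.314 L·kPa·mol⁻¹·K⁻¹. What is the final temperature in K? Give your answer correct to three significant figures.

Adiabatic (γ = 1.30), T V^(γ−1) and P V^γ constant: T₂ = T₁·(P₂/P₁)^((γ−1)/γ) = 545.7 K; V₂ = V₁·(P₁/P₂)^(1/γ) = 93.47 L.

T₂ ≈ 546 K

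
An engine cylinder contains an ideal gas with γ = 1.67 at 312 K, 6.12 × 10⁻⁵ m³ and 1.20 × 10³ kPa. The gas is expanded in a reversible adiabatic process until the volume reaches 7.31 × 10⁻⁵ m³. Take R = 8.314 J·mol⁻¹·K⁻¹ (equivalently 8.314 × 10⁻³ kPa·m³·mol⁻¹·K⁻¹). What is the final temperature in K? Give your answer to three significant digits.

Adiabatic (γ = 1.67), T V^(γ−1) and P V^γ constant: T₂ = T₁·(V₁/V₂)^(γ−1) = 277.0 K; P₂ = P₁·(V₁/V₂)^γ = 891.9 kPa.

T₂ ≈ 277 K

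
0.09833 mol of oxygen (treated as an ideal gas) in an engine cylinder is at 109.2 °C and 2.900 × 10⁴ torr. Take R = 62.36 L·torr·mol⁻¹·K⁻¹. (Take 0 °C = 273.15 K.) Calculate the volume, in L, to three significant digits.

V ≈ 0.0808 L

Convert: T = 382.35 K.
PV = nRT ⇒ V = nRT/P = (0.09833 × 62.36 × 382.35) / 2.900e+04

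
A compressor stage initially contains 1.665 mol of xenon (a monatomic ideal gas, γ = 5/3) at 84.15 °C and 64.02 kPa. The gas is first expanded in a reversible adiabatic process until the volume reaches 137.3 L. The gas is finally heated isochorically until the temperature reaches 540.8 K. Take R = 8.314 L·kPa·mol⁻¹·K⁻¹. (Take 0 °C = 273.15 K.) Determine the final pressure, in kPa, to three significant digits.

P₃ ≈ 54.5 kPa

Convert: T₁ = 357.3 K.
From PV = nRT: V₁ = nRT₁/P₁ = 77.26 L.
Reversible adiabatic, γ = 5/3: T₂ = T₁·(V₁/V₂)^(γ−1) = 243.5 K; P₂ = P₁·(V₁/V₂)^γ = 24.55 kPa.
Isochoric, so P/T is constant: V₃ = V₂; P₃ = P₂·(T₃/T₂) = 54.52 kPa.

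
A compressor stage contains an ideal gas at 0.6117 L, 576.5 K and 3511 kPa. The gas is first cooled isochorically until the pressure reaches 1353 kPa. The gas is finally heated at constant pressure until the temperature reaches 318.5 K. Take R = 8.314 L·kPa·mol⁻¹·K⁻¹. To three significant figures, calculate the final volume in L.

Isochoric, so P/T is constant: V₂ = V₁; T₂ = T₁·(P₂/P₁) = 222.2 K.
Isobaric, so V/T is constant: P₃ = P₂; V₃ = V₂·(T₃/T₂) = 0.8770 L.

V₃ ≈ 0.877 L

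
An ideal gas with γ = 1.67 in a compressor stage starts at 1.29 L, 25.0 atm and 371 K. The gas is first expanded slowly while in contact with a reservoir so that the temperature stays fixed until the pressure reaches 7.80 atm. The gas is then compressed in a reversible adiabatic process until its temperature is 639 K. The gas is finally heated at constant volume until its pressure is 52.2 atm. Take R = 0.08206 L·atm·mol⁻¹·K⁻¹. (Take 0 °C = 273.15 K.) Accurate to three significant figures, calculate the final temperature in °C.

T constant ⇒ Boyle's law P V = const: T₂ = T₁; V₂ = V₁·(P₁/P₂) = 4.135 L.
Reversible adiabatic, γ = 1.67: P₃ = P₂·(T₃/T₂)^(γ/(γ−1)) = 30.24 atm; V₃ = V₂·(T₂/T₃)^(1/(γ−1)) = 1.837 L.
V constant ⇒ P ∝ T: V₄ = V₃; T₄ = T₃·(P₄/P₃) = 1103 K.

T₄ ≈ 830 °C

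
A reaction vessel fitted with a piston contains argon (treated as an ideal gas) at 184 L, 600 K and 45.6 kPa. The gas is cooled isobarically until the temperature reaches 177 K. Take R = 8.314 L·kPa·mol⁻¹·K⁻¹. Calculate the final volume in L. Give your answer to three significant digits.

Isobaric, so V/T is constant: P₂ = P₁; V₂ = V₁·(T₂/T₁) = 54.28 L.

V₂ ≈ 54.3 L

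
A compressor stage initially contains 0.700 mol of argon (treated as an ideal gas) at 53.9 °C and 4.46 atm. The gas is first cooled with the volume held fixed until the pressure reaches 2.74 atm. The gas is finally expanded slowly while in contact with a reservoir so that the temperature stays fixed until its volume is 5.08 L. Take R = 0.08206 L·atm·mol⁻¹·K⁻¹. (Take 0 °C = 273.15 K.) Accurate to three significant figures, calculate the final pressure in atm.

Convert: T₁ = 327.0 K.
From PV = nRT: V₁ = nRT₁/P₁ = 4.212 L.
Isochoric, so P/T is constant: V₂ = V₁; T₂ = T₁·(P₂/P₁) = 200.9 K.
Isothermal, so P V is constant: T₃ = T₂; P₃ = P₂·(V₂/V₃) = 2.272 atm.

P₃ ≈ 2.27 atm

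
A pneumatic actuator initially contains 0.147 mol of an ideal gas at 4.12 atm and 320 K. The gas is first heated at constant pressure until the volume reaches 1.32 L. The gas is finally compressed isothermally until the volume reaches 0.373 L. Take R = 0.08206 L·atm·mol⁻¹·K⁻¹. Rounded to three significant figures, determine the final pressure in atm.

From PV = nRT: V₁ = nRT₁/P₁ = 0.9369 L.
P constant ⇒ V ∝ T: P₂ = P₁; T₂ = T₁·(V₂/V₁) = 450.8 K.
T constant ⇒ Boyle's law P V = const: T₃ = T₂; P₃ = P₂·(V₂/V₃) = 14.58 atm.

P₃ ≈ 14.6 atm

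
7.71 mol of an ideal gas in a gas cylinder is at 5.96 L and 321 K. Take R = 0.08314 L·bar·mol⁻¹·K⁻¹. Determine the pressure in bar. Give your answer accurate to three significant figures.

PV = nRT ⇒ P = nRT/V = (7.71 × 0.08314 × 321) / 5.96

P ≈ 34.5 bar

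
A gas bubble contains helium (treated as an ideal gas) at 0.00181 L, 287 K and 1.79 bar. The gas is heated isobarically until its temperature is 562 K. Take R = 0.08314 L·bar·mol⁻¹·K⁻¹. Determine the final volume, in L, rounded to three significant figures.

V₂ ≈ 0.00354 L

P constant ⇒ V ∝ T: P₂ = P₁; V₂ = V₁·(T₂/T₁) = 0.003544 L.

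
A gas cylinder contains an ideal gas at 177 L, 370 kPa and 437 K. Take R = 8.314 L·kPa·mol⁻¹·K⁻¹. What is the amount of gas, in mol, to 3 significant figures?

PV = nRT ⇒ n = PV/(RT) = (370 × 177) / (8.314 × 437)

n ≈ 18.0 mol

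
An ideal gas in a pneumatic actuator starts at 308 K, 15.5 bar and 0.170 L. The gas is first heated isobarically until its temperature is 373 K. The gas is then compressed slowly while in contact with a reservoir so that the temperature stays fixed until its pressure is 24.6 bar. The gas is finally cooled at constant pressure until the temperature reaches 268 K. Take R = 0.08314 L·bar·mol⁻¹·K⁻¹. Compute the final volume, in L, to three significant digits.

P constant ⇒ V ∝ T: P₂ = P₁; V₂ = V₁·(T₂/T₁) = 0.2059 L.
Isothermal, so P V is constant: T₃ = T₂; V₃ = V₂·(P₂/P₃) = 0.1297 L.
P constant ⇒ V ∝ T: P₄ = P₃; V₄ = V₃·(T₄/T₃) = 0.09320 L.

V₄ ≈ 0.0932 L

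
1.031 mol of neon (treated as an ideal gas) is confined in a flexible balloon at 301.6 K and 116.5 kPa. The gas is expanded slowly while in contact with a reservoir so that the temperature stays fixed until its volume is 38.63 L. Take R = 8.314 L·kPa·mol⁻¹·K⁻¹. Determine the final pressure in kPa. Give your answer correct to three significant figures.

From PV = nRT: V₁ = nRT₁/P₁ = 22.19 L.
T constant ⇒ Boyle's law P V = const: T₂ = T₁; P₂ = P₁·(V₁/V₂) = 66.92 kPa.

P₂ ≈ 66.9 kPa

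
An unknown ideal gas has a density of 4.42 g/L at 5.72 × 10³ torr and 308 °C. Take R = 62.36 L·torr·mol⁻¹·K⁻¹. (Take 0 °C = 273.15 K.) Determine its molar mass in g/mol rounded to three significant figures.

M ≈ 28.0 g/mol

ρ = PM/(RT) ⇒ M = ρRT/P = (4.42 × 62.36 × 581.1) / 5.72e+03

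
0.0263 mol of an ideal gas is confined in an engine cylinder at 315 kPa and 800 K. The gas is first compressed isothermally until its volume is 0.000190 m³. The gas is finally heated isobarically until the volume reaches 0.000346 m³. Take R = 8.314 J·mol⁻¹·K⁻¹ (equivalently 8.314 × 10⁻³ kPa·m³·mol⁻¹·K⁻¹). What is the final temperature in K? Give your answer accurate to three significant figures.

T₃ ≈ 1.46e+03 K

From PV = nRT: V₁ = nRT₁/P₁ = 0.0005553 m³.
T constant ⇒ Boyle's law P V = const: T₂ = T₁; P₂ = P₁·(V₁/V₂) = 920.7 kPa.
P constant ⇒ V ∝ T: P₃ = P₂; T₃ = T₂·(V₃/V₂) = 1457 K.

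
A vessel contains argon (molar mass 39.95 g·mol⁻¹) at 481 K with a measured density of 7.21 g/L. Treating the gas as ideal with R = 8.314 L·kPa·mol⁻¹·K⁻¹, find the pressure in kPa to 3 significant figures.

P ≈ 722 kPa

ρ = PM/(RT) ⇒ P = ρRT/M = (7.21 × 8.314 × 481.0) / 39.95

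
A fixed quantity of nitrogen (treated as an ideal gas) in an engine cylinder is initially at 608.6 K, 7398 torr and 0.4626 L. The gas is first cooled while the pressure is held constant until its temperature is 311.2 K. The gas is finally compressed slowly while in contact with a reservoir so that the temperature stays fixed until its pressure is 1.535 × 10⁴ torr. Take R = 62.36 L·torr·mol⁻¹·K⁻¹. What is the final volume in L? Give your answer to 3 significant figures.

P constant ⇒ V ∝ T: P₂ = P₁; V₂ = V₁·(T₂/T₁) = 0.2365 L.
T constant ⇒ Boyle's law P V = const: T₃ = T₂; V₃ = V₂·(P₂/P₃) = 0.1140 L.

V₃ ≈ 0.114 L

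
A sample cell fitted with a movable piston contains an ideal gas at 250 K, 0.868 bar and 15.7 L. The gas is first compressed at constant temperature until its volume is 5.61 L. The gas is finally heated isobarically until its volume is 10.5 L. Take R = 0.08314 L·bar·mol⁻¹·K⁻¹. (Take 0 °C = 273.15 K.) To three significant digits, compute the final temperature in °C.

T₃ ≈ 195 °C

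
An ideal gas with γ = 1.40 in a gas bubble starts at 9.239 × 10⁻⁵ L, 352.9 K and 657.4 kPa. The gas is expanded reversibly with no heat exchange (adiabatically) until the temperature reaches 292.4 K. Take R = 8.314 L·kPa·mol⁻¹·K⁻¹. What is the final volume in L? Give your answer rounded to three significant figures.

Reversible adiabatic, γ = 1.40: P₂ = P₁·(T₂/T₁)^(γ/(γ−1)) = 340.4 kPa; V₂ = V₁·(T₁/T₂)^(1/(γ−1)) = 0.0001478 L.

V₂ ≈ 0.000148 L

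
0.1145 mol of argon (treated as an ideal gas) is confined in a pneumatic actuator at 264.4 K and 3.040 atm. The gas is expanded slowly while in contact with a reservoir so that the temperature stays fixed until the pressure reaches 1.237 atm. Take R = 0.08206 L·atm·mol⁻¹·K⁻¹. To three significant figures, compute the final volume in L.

V₂ ≈ 2.01 L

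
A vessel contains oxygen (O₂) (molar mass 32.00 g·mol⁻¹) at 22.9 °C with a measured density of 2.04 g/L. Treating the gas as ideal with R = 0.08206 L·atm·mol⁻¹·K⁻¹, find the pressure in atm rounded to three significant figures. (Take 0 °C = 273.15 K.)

ρ = PM/(RT) ⇒ P = ρRT/M = (2.04 × 0.08206 × 296.0) / 32.00

P ≈ 1.55 atm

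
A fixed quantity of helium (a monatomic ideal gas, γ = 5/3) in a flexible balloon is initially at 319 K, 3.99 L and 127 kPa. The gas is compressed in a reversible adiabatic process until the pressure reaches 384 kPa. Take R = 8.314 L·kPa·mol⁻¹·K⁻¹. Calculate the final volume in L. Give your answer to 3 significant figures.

V₂ ≈ 2.05 L

Reversible adiabatic, γ = 5/3: T₂ = T₁·(P₂/P₁)^((γ−1)/γ) = 496.6 K; V₂ = V₁·(P₁/P₂)^(1/γ) = 2.054 L.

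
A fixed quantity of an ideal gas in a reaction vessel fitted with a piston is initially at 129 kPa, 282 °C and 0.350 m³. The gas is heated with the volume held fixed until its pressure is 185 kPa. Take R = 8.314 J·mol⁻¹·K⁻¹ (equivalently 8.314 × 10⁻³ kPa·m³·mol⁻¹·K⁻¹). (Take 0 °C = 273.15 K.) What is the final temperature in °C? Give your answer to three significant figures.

T₂ ≈ 523 °C

Convert: T₁ = 555.1 K.
Isochoric, so P/T is constant: V₂ = V₁; T₂ = T₁·(P₂/P₁) = 796.1 K.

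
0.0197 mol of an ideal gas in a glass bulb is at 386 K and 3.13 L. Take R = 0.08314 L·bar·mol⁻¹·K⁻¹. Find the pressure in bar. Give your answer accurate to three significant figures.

P ≈ 0.202 bar

PV = nRT ⇒ P = nRT/V = (0.0197 × 0.08314 × 386) / 3.13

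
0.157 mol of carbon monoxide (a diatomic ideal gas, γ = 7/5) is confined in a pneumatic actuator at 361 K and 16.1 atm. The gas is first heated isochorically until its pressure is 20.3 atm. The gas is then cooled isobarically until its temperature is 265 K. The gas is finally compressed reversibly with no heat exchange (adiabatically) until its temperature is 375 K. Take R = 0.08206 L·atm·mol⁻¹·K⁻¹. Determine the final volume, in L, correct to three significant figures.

From PV = nRT: V₁ = nRT₁/P₁ = 0.2889 L.
Isochoric, so P/T is constant: V₂ = V₁; T₂ = T₁·(P₂/P₁) = 455.2 K.
Isobaric, so V/T is constant: P₃ = P₂; V₃ = V₂·(T₃/T₂) = 0.1682 L.
Reversible adiabatic, γ = 7/5: P₄ = P₃·(T₄/T₃)^(γ/(γ−1)) = 68.43 atm; V₄ = V₃·(T₃/T₄)^(1/(γ−1)) = 0.07060 L.

V₄ ≈ 0.0706 L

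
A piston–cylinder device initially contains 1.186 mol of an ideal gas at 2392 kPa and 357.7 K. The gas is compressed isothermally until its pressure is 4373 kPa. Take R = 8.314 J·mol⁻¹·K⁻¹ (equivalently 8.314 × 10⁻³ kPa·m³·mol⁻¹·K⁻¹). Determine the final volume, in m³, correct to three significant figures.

From PV = nRT: V₁ = nRT₁/P₁ = 0.001475 m³.
T constant ⇒ Boyle's law P V = const: T₂ = T₁; V₂ = V₁·(P₁/P₂) = 0.0008066 m³.

V₂ ≈ 0.000807 m³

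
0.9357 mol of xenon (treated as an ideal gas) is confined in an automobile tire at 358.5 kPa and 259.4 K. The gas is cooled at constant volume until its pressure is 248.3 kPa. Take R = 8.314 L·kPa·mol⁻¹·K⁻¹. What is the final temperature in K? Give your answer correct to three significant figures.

T₂ ≈ 180 K

From PV = nRT: V₁ = nRT₁/P₁ = 5.629 L.
V constant ⇒ P ∝ T: V₂ = V₁; T₂ = T₁·(P₂/P₁) = 179.7 K.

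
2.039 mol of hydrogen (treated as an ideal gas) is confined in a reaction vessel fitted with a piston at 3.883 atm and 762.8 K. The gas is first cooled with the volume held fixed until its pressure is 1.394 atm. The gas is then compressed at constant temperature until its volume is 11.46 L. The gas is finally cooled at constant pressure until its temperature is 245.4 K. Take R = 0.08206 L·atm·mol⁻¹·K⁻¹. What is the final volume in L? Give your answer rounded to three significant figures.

V₄ ≈ 10.3 L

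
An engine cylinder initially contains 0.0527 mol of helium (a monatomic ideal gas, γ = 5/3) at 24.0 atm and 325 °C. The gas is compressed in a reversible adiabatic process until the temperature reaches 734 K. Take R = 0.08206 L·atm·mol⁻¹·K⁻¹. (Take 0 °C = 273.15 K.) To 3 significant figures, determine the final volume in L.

V₂ ≈ 0.0793 L

Convert: T₁ = 598.1 K.
From PV = nRT: V₁ = nRT₁/P₁ = 0.1078 L.
Reversible adiabatic, γ = 5/3: P₂ = P₁·(T₂/T₁)^(γ/(γ−1)) = 40.03 atm; V₂ = V₁·(T₁/T₂)^(1/(γ−1)) = 0.07929 L.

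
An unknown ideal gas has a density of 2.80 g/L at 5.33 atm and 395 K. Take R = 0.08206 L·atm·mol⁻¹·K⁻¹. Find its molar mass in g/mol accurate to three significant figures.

M ≈ 17.0 g/mol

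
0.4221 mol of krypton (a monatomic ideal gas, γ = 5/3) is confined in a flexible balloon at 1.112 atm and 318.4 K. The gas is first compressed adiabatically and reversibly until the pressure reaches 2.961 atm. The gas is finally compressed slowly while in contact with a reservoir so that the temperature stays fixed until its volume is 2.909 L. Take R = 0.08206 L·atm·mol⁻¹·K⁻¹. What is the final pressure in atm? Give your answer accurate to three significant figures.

From PV = nRT: V₁ = nRT₁/P₁ = 9.918 L.
Reversible adiabatic, γ = 5/3: T₂ = T₁·(P₂/P₁)^((γ−1)/γ) = 471.1 K; V₂ = V₁·(P₁/P₂)^(1/γ) = 5.511 L.
Isothermal, so P V is constant: T₃ = T₂; P₃ = P₂·(V₂/V₃) = 5.609 atm.

P₃ ≈ 5.61 atm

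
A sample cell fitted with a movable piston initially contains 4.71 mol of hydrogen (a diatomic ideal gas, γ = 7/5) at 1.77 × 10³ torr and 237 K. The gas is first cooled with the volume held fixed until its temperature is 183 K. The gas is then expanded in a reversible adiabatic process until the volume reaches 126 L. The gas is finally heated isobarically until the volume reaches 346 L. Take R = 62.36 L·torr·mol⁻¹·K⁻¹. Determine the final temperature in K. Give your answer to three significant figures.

From PV = nRT: V₁ = nRT₁/P₁ = 39.33 L.
V constant ⇒ P ∝ T: V₂ = V₁; P₂ = P₁·(T₂/T₁) = 1367 torr.
Adiabatic (γ = 7/5), T V^(γ−1) and P V^γ constant: T₃ = T₂·(V₂/V₃)^(γ−1) = 114.9 K; P₃ = P₂·(V₂/V₃)^γ = 267.8 torr.
Isobaric, so V/T is constant: P₄ = P₃; T₄ = T₃·(V₄/V₃) = 315.4 K.

T₄ ≈ 315 K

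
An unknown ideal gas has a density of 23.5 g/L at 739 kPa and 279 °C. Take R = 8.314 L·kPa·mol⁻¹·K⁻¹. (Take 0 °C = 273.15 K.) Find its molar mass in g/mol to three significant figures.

ρ = PM/(RT) ⇒ M = ρRT/P = (23.5 × 8.314 × 552.1) / 739

M ≈ 146 g/mol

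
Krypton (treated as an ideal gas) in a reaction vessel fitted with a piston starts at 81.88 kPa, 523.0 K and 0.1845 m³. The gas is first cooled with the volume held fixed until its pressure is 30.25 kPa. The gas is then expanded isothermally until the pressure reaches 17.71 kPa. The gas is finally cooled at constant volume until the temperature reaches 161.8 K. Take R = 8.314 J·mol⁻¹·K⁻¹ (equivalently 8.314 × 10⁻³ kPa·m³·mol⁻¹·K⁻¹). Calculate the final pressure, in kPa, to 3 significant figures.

Isochoric, so P/T is constant: V₂ = V₁; T₂ = T₁·(P₂/P₁) = 193.2 K.
T constant ⇒ Boyle's law P V = const: T₃ = T₂; V₃ = V₂·(P₂/P₃) = 0.3151 m³.
Isochoric, so P/T is constant: V₄ = V₃; P₄ = P₃·(T₄/T₃) = 14.83 kPa.

P₄ ≈ 14.8 kPa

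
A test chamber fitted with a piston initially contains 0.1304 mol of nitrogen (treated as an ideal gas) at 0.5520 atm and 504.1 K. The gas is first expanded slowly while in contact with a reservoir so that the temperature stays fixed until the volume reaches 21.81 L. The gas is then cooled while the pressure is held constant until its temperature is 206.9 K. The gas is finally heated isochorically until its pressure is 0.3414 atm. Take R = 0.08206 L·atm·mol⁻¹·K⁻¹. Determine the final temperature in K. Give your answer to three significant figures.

From PV = nRT: V₁ = nRT₁/P₁ = 9.772 L.
T constant ⇒ Boyle's law P V = const: T₂ = T₁; P₂ = P₁·(V₁/V₂) = 0.2473 atm.
Isobaric, so V/T is constant: P₃ = P₂; V₃ = V₂·(T₃/T₂) = 8.952 L.
V constant ⇒ P ∝ T: V₄ = V₃; T₄ = T₃·(P₄/P₃) = 285.6 K.

T₄ ≈ 286 K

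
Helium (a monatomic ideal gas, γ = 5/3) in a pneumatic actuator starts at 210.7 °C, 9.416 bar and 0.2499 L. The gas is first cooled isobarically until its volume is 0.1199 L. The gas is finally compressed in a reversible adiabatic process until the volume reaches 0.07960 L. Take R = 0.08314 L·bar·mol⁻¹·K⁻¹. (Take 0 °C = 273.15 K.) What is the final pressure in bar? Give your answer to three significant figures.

P₃ ≈ 18.6 bar

Convert: T₁ = 483.8 K.
P constant ⇒ V ∝ T: P₂ = P₁; T₂ = T₁·(V₂/V₁) = 232.1 K.
Reversible adiabatic, γ = 5/3: T₃ = T₂·(V₂/V₃)^(γ−1) = 305.0 K; P₃ = P₂·(V₂/V₃)^γ = 18.64 bar.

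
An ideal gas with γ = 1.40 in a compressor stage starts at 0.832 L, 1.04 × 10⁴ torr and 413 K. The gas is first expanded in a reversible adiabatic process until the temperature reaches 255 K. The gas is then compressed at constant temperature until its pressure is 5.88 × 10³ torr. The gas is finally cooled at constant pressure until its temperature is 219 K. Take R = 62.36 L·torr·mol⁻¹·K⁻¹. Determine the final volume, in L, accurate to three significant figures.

Reversible adiabatic, γ = 1.40: P₂ = P₁·(T₂/T₁)^(γ/(γ−1)) = 1924 torr; V₂ = V₁·(T₁/T₂)^(1/(γ−1)) = 2.777 L.
Isothermal, so P V is constant: T₃ = T₂; V₃ = V₂·(P₂/P₃) = 0.9086 L.
P constant ⇒ V ∝ T: P₄ = P₃; V₄ = V₃·(T₄/T₃) = 0.7803 L.

V₄ ≈ 0.780 L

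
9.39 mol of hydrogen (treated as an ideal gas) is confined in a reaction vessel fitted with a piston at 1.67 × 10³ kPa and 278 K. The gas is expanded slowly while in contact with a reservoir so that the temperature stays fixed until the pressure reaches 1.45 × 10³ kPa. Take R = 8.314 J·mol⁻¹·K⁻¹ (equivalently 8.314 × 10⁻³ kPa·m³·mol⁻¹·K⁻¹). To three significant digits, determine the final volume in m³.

V₂ ≈ 0.0150 m³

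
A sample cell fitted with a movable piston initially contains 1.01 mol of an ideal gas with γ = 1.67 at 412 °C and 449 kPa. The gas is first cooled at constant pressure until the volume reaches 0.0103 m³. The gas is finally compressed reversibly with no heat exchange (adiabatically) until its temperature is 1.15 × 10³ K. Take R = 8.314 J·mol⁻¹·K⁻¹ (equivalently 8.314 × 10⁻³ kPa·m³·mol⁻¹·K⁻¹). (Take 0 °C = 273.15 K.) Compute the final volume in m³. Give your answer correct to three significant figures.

Convert: T₁ = 685.1 K.
From PV = nRT: V₁ = nRT₁/P₁ = 0.01281 m³.
Isobaric, so V/T is constant: P₂ = P₁; T₂ = T₁·(V₂/V₁) = 550.7 K.
Adiabatic (γ = 1.67), T V^(γ−1) and P V^γ constant: P₃ = P₂·(T₃/T₂)^(γ/(γ−1)) = 2813 kPa; V₃ = V₂·(T₂/T₃)^(1/(γ−1)) = 0.003432 m³.

V₃ ≈ 0.00343 m³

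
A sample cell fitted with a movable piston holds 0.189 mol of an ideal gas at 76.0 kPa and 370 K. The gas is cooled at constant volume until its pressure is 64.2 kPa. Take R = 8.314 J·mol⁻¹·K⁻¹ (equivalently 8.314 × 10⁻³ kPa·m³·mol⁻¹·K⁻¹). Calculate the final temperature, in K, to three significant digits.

T₂ ≈ 313 K

From PV = nRT: V₁ = nRT₁/P₁ = 0.007650 m³.
Isochoric, so P/T is constant: V₂ = V₁; T₂ = T₁·(P₂/P₁) = 312.6 K.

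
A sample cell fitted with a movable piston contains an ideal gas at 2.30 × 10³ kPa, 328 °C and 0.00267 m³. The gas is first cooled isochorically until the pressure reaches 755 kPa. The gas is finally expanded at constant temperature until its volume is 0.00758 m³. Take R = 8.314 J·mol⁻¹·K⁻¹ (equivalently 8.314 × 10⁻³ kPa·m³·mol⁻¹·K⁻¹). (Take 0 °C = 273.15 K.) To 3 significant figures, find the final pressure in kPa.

P₃ ≈ 266 kPa

Convert: T₁ = 601.1 K.
Isochoric, so P/T is constant: V₂ = V₁; T₂ = T₁·(P₂/P₁) = 197.3 K.
T constant ⇒ Boyle's law P V = const: T₃ = T₂; P₃ = P₂·(V₂/V₃) = 265.9 kPa.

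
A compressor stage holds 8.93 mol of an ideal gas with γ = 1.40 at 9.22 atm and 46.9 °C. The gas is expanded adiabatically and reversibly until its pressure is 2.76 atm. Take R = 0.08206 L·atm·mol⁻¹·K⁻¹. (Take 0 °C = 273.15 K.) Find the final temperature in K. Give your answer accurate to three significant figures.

T₂ ≈ 227 K

Convert: T₁ = 320.0 K.
From PV = nRT: V₁ = nRT₁/P₁ = 25.44 L.
Adiabatic (γ = 1.40), T V^(γ−1) and P V^γ constant: T₂ = T₁·(P₂/P₁)^((γ−1)/γ) = 226.8 K; V₂ = V₁·(P₁/P₂)^(1/γ) = 60.20 L.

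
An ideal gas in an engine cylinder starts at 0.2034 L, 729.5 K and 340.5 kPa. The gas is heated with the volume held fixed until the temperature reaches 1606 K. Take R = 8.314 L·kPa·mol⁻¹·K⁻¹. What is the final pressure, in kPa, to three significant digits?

V constant ⇒ P ∝ T: V₂ = V₁; P₂ = P₁·(T₂/T₁) = 749.6 kPa.

P₂ ≈ 750 kPa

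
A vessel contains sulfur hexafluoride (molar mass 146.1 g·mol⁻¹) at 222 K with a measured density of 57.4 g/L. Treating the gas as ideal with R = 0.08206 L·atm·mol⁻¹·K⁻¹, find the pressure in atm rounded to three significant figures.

ρ = PM/(RT) ⇒ P = ρRT/M = (57.4 × 0.08206 × 222.0) / 146.1

P ≈ 7.16 atm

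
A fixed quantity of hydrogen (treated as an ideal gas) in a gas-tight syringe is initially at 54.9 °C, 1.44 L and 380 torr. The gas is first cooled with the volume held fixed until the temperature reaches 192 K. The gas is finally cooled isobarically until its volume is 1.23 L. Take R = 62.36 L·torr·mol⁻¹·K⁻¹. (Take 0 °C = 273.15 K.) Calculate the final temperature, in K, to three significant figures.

Convert: T₁ = 328.0 K.
Isochoric, so P/T is constant: V₂ = V₁; P₂ = P₁·(T₂/T₁) = 222.4 torr.
Isobaric, so V/T is constant: P₃ = P₂; T₃ = T₂·(V₃/V₂) = 164.0 K.

T₃ ≈ 164 K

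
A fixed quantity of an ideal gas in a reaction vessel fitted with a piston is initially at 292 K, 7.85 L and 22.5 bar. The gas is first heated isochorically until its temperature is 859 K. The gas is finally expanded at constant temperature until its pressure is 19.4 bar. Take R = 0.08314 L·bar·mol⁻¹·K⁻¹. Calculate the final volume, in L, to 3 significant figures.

V constant ⇒ P ∝ T: V₂ = V₁; P₂ = P₁·(T₂/T₁) = 66.19 bar.
Isothermal, so P V is constant: T₃ = T₂; V₃ = V₂·(P₂/P₃) = 26.78 L.

V₃ ≈ 26.8 L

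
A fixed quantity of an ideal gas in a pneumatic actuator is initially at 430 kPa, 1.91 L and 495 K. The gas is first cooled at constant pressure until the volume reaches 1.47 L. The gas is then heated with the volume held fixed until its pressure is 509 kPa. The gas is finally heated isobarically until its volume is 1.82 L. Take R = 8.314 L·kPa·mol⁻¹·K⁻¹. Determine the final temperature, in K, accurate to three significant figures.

T₄ ≈ 558 K

Isobaric, so V/T is constant: P₂ = P₁; T₂ = T₁·(V₂/V₁) = 381.0 K.
V constant ⇒ P ∝ T: V₃ = V₂; T₃ = T₂·(P₃/P₂) = 451.0 K.
Isobaric, so V/T is constant: P₄ = P₃; T₄ = T₃·(V₄/V₃) = 558.3 K.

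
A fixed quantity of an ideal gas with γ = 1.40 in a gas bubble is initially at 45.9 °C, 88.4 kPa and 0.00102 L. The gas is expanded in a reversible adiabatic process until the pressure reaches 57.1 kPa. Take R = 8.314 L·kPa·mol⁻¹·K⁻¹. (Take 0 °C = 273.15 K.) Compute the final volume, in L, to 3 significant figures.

V₂ ≈ 0.00139 L

Convert: T₁ = 319.0 K.
Adiabatic (γ = 1.40), T V^(γ−1) and P V^γ constant: T₂ = T₁·(P₂/P₁)^((γ−1)/γ) = 281.6 K; V₂ = V₁·(P₁/P₂)^(1/γ) = 0.001394 L.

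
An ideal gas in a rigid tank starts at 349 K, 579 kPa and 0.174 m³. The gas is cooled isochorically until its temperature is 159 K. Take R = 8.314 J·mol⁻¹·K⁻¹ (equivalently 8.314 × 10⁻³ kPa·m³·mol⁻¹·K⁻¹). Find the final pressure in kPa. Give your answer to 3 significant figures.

P₂ ≈ 264 kPa

V constant ⇒ P ∝ T: V₂ = V₁; P₂ = P₁·(T₂/T₁) = 263.8 kPa.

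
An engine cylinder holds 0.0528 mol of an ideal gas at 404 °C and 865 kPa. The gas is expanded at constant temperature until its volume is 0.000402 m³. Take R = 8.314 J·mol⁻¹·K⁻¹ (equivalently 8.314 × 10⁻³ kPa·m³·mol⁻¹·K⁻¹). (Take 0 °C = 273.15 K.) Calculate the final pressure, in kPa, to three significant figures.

P₂ ≈ 739 kPa

Convert: T₁ = 677.1 K.
From PV = nRT: V₁ = nRT₁/P₁ = 0.0003436 m³.
T constant ⇒ Boyle's law P V = const: T₂ = T₁; P₂ = P₁·(V₁/V₂) = 739.4 kPa.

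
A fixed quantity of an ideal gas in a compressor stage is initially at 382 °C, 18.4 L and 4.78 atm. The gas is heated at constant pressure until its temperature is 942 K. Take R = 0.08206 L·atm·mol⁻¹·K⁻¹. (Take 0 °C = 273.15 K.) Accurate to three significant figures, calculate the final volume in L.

Convert: T₁ = 655.1 K.
P constant ⇒ V ∝ T: P₂ = P₁; V₂ = V₁·(T₂/T₁) = 26.46 L.

V₂ ≈ 26.5 L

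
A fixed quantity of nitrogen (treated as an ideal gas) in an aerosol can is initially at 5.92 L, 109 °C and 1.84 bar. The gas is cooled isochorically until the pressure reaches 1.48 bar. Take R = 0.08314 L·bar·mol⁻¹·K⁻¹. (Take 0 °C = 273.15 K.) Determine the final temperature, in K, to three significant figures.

T₂ ≈ 307 K

Convert: T₁ = 382.1 K.
V constant ⇒ P ∝ T: V₂ = V₁; T₂ = T₁·(P₂/P₁) = 307.4 K.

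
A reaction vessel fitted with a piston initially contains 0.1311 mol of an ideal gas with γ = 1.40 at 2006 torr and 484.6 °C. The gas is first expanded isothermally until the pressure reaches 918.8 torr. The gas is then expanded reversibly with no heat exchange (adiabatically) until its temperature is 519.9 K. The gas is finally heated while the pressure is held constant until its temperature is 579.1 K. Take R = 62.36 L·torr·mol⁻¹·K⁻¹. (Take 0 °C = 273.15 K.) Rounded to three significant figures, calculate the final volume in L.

V₄ ≈ 19.3 L

Convert: T₁ = 757.8 K.
From PV = nRT: V₁ = nRT₁/P₁ = 3.088 L.
Isothermal, so P V is constant: T₂ = T₁; V₂ = V₁·(P₁/P₂) = 6.742 L.
Adiabatic (γ = 1.40), T V^(γ−1) and P V^γ constant: P₃ = P₂·(T₃/T₂)^(γ/(γ−1)) = 245.8 torr; V₃ = V₂·(T₂/T₃)^(1/(γ−1)) = 17.29 L.
Isobaric, so V/T is constant: P₄ = P₃; V₄ = V₃·(T₄/T₃) = 19.26 L.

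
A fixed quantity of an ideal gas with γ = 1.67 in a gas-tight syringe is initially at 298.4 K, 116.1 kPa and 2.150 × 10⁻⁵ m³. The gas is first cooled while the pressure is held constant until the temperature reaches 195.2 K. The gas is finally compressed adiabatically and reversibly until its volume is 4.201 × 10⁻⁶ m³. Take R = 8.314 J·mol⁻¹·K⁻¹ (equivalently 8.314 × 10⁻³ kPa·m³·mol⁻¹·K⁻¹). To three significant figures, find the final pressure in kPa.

P₃ ≈ 873 kPa

P constant ⇒ V ∝ T: P₂ = P₁; V₂ = V₁·(T₂/T₁) = 1.406e-05 m³.
Reversible adiabatic, γ = 1.67: T₃ = T₂·(V₂/V₃)^(γ−1) = 438.6 K; P₃ = P₂·(V₂/V₃)^γ = 873.4 kPa.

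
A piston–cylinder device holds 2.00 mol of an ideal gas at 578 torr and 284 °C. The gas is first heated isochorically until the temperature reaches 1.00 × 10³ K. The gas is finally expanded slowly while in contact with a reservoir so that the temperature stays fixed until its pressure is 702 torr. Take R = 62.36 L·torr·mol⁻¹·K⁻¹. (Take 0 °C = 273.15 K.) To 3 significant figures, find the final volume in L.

Convert: T₁ = 557.1 K.
From PV = nRT: V₁ = nRT₁/P₁ = 120.2 L.
V constant ⇒ P ∝ T: V₂ = V₁; P₂ = P₁·(T₂/T₁) = 1037 torr.
T constant ⇒ Boyle's law P V = const: T₃ = T₂; V₃ = V₂·(P₂/P₃) = 177.7 L.

V₃ ≈ 178 L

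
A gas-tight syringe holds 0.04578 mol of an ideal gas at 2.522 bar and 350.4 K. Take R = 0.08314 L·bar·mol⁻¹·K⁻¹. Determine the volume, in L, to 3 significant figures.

PV = nRT ⇒ V = nRT/P = (0.04578 × 0.08314 × 350.4) / 2.522

V ≈ 0.529 L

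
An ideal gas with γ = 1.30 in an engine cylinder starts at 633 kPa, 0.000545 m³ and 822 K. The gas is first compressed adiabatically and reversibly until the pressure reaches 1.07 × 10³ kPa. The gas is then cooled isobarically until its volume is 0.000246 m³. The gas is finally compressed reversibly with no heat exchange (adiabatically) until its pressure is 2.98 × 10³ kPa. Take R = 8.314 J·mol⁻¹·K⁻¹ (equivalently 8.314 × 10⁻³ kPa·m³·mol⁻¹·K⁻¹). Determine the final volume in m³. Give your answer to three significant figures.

V₄ ≈ 0.000112 m³

Reversible adiabatic, γ = 1.30: T₂ = T₁·(P₂/P₁)^((γ−1)/γ) = 927.9 K; V₂ = V₁·(P₁/P₂)^(1/γ) = 0.0003639 m³.
Isobaric, so V/T is constant: P₃ = P₂; T₃ = T₂·(V₃/V₂) = 627.2 K.
Reversible adiabatic, γ = 1.30: T₄ = T₃·(P₄/P₃)^((γ−1)/γ) = 794.4 K; V₄ = V₃·(P₃/P₄)^(1/γ) = 0.0001119 m³.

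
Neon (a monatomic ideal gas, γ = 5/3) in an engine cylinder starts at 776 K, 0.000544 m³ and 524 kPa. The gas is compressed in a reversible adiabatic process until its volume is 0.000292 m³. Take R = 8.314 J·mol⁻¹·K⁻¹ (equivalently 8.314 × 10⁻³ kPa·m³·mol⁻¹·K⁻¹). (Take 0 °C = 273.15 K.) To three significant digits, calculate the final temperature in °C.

Reversible adiabatic, γ = 5/3: T₂ = T₁·(V₁/V₂)^(γ−1) = 1175 K; P₂ = P₁·(V₁/V₂)^γ = 1478 kPa.

T₂ ≈ 902 °C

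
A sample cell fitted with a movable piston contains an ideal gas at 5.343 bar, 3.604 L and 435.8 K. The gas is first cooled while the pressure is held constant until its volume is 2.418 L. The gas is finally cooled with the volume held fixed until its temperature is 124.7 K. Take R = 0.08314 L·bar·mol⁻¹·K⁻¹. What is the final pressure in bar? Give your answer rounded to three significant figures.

Isobaric, so V/T is constant: P₂ = P₁; T₂ = T₁·(V₂/V₁) = 292.4 K.
Isochoric, so P/T is constant: V₃ = V₂; P₃ = P₂·(T₃/T₂) = 2.279 bar.

P₃ ≈ 2.28 bar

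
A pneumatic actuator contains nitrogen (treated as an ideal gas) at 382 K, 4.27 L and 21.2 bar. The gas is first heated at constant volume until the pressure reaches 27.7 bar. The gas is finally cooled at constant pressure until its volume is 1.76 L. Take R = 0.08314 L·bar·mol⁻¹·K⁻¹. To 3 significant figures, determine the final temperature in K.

V constant ⇒ P ∝ T: V₂ = V₁; T₂ = T₁·(P₂/P₁) = 499.1 K.
Isobaric, so V/T is constant: P₃ = P₂; T₃ = T₂·(V₃/V₂) = 205.7 K.

T₃ ≈ 206 K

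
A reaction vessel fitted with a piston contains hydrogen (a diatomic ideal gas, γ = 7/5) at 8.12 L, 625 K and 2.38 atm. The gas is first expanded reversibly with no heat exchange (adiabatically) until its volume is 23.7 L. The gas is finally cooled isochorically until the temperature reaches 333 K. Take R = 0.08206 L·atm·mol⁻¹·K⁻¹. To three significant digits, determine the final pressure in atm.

Reversible adiabatic, γ = 7/5: T₂ = T₁·(V₁/V₂)^(γ−1) = 407.2 K; P₂ = P₁·(V₁/V₂)^γ = 0.5313 atm.
Isochoric, so P/T is constant: V₃ = V₂; P₃ = P₂·(T₃/T₂) = 0.4345 atm.

P₃ ≈ 0.434 atm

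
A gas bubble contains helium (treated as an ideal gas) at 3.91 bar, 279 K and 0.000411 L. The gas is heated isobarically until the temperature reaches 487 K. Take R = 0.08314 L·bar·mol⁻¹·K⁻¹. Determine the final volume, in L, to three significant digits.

P constant ⇒ V ∝ T: P₂ = P₁; V₂ = V₁·(T₂/T₁) = 0.0007174 L.

V₂ ≈ 0.000717 L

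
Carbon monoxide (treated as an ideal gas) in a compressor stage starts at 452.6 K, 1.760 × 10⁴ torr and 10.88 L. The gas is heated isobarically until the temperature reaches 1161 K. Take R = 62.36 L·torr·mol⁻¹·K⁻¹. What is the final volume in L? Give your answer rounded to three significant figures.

V₂ ≈ 27.9 L

Isobaric, so V/T is constant: P₂ = P₁; V₂ = V₁·(T₂/T₁) = 27.91 L.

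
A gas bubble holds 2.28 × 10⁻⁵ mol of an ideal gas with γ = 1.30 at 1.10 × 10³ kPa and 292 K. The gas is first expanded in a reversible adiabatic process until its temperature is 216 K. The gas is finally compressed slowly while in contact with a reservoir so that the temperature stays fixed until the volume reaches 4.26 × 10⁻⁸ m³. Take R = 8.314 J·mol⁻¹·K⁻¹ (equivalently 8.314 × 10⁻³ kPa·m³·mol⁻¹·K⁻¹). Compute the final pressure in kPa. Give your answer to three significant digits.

From PV = nRT: V₁ = nRT₁/P₁ = 5.032e-08 m³.
Adiabatic (γ = 1.30), T V^(γ−1) and P V^γ constant: P₂ = P₁·(T₂/T₁)^(γ/(γ−1)) = 297.9 kPa; V₂ = V₁·(T₁/T₂)^(1/(γ−1)) = 1.375e-07 m³.
Isothermal, so P V is constant: T₃ = T₂; P₃ = P₂·(V₂/V₃) = 961.1 kPa.

P₃ ≈ 961 kPa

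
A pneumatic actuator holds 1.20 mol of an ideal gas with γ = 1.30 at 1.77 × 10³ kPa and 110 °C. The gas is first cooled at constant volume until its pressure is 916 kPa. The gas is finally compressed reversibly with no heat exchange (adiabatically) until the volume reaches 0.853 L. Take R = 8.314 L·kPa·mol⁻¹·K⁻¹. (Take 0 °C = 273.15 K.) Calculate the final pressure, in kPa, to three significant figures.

P₃ ≈ 3.06e+03 kPa

Convert: T₁ = 383.1 K.
From PV = nRT: V₁ = nRT₁/P₁ = 2.160 L.
Isochoric, so P/T is constant: V₂ = V₁; T₂ = T₁·(P₂/P₁) = 198.3 K.
Reversible adiabatic, γ = 1.30: T₃ = T₂·(V₂/V₃)^(γ−1) = 262.0 K; P₃ = P₂·(V₂/V₃)^γ = 3065 kPa.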